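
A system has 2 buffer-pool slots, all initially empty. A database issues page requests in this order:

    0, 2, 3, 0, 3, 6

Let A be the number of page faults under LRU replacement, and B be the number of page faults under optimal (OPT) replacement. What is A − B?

1

Under LRU: F F F F . F → 5 faults.
Under OPT: F F F . . F → 4 faults.
A − B = 5 − 4 = 1.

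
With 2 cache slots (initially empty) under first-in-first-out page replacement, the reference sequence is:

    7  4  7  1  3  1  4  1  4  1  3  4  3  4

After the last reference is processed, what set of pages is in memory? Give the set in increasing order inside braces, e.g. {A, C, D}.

7 -> miss, frames (7)
4 -> miss, frames (7 4)
7 -> hit
1 -> miss, evict 7, frames (4 1)
3 -> miss, evict 4, frames (1 3)
1 -> hit
4 -> miss, evict 1, frames (3 4)
1 -> miss, evict 3, frames (4 1)
4 -> hit
1 -> hit
3 -> miss, evict 4, frames (1 3)
4 -> miss, evict 1, frames (3 4)
3 -> hit
4 -> hit

{3, 4}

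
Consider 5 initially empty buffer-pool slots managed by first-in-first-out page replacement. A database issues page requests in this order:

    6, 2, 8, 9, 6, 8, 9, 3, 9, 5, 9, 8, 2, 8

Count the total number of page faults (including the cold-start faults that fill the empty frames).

6

6: fault, frames (6)
2: fault, frames (6 2)
8: fault, frames (6 2 8)
9: fault, frames (6 2 8 9)
6: hit
8: hit
9: hit
3: fault, frames (6 2 8 9 3)
9: hit
5: fault, evict 6, frames (2 8 9 3 5)
9: hit
8: hit
2: hit
8: hit
Page faults: 6.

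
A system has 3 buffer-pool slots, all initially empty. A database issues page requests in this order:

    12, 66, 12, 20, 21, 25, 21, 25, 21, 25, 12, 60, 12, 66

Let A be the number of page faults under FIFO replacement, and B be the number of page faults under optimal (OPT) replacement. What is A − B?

Under FIFO: F F . F F F . . . . F F . F → 8 faults.
Under OPT: F F . F F F . . . . . F . F → 7 faults.
A − B = 8 − 7 = 1.

1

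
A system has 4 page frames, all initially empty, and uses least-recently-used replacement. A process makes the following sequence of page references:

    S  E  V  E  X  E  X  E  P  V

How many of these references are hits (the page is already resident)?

S → miss, frames (S)
E → miss, frames (S E)
V → miss, frames (S E V)
E → hit
X → miss, frames (S V E X)
E → hit
X → hit
E → hit
P → miss, evict S, frames (V X E P)
V → hit
Hits: 5.

5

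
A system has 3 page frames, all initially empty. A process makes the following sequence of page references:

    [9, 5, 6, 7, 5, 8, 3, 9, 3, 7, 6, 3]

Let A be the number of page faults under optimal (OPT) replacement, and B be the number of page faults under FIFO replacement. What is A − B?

-3

Under OPT: F F F F . F F . . . F . → 7 faults.
Under FIFO: F F F F . F F F . F F F → 10 faults.
A − B = 7 − 10 = -3.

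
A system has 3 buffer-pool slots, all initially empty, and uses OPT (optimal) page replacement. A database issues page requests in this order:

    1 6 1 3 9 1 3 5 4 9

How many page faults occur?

6

1 -> fault, frames (1)
6 -> fault, frames (1 6)
1 -> hit
3 -> fault, frames (1 6 3)
9 -> fault, evict 6, frames (1 3 9)
1 -> hit
3 -> hit
5 -> fault, evict 3, frames (1 9 5)
4 -> fault, evict 5, frames (1 9 4)
9 -> hit
Page faults: 6.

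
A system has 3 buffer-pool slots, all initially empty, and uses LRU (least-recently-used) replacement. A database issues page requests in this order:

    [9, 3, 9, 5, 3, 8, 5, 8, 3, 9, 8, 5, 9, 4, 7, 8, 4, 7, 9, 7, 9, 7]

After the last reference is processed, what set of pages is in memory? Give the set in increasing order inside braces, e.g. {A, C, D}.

{4, 7, 9}

9 → miss, frames {9}
3 → miss, frames {9,3}
9 → hit
5 → miss, frames {3,9,5}
3 → hit
8 → miss, evict 9, frames {5,3,8}
5 → hit
8 → hit
3 → hit
9 → miss, evict 5, frames {8,3,9}
8 → hit
5 → miss, evict 3, frames {9,8,5}
9 → hit
4 → miss, evict 8, frames {5,9,4}
7 → miss, evict 5, frames {9,4,7}
8 → miss, evict 9, frames {4,7,8}
4 → hit
7 → hit
9 → miss, evict 8, frames {4,7,9}
7 → hit
9 → hit
7 → hit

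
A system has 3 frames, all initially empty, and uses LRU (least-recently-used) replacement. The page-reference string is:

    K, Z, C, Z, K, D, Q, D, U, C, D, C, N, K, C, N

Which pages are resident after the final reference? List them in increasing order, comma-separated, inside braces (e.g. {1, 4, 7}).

K -> fault, frames [K]
Z -> fault, frames [K, Z]
C -> fault, frames [K, Z, C]
Z -> hit
K -> hit
D -> fault, evict C, frames [Z, K, D]
Q -> fault, evict Z, frames [K, D, Q]
D -> hit
U -> fault, evict K, frames [Q, D, U]
C -> fault, evict Q, frames [D, U, C]
D -> hit
C -> hit
N -> fault, evict U, frames [D, C, N]
K -> fault, evict D, frames [C, N, K]
C -> hit
N -> hit

{C, K, N}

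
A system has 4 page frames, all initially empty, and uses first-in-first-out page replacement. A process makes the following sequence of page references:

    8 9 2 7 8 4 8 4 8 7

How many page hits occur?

4

8 -> fault, frames {8}
9 -> fault, frames {8,9}
2 -> fault, frames {8,9,2}
7 -> fault, frames {8,9,2,7}
8 -> hit
4 -> fault, evict 8, frames {9,2,7,4}
8 -> fault, evict 9, frames {2,7,4,8}
4 -> hit
8 -> hit
7 -> hit
Hits: 4.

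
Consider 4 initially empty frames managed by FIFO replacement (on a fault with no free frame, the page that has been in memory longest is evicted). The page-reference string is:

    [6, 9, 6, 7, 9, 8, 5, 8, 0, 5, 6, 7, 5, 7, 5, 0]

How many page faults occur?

6: miss, frames {6}
9: miss, frames {6,9}
6: hit
7: miss, frames {6,9,7}
9: hit
8: miss, frames {6,9,7,8}
5: miss, evict 6, frames {9,7,8,5}
8: hit
0: miss, evict 9, frames {7,8,5,0}
5: hit
6: miss, evict 7, frames {8,5,0,6}
7: miss, evict 8, frames {5,0,6,7}
5: hit
7: hit
5: hit
0: hit
Page faults: 8.

8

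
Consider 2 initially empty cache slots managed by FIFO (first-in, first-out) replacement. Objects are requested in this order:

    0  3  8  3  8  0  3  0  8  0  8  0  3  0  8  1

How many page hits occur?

0 → miss, frames (0)
3 → miss, frames (0 3)
8 → miss, evict 0, frames (3 8)
3 → hit
8 → hit
0 → miss, evict 3, frames (8 0)
3 → miss, evict 8, frames (0 3)
0 → hit
8 → miss, evict 0, frames (3 8)
0 → miss, evict 3, frames (8 0)
8 → hit
0 → hit
3 → miss, evict 8, frames (0 3)
0 → hit
8 → miss, evict 0, frames (3 8)
1 → miss, evict 3, frames (8 1)
Hits: 6.

6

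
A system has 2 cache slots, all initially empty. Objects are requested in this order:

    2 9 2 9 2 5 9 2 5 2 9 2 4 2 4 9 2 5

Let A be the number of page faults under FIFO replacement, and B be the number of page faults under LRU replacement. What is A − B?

Under FIFO: F F . . . F . F . . F . F F . F . F → 9 faults.
Under LRU: F F . . . F F F F . F . F . . F F F → 11 faults.
A − B = 9 − 11 = -2.

-2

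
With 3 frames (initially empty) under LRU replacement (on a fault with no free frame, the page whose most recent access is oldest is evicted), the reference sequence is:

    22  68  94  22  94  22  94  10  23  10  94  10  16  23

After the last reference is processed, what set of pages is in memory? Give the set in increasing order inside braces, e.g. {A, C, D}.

{10, 16, 23}

22: miss, frames {22}
68: miss, frames {22,68}
94: miss, frames {22,68,94}
22: hit
94: hit
22: hit
94: hit
10: miss, evict 68, frames {22,94,10}
23: miss, evict 22, frames {94,10,23}
10: hit
94: hit
10: hit
16: miss, evict 23, frames {94,10,16}
23: miss, evict 94, frames {10,16,23}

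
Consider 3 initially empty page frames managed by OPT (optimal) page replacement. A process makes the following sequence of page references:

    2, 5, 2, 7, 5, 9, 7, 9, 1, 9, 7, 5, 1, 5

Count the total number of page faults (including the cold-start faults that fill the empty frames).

2: fault, frames [2]
5: fault, frames [2, 5]
2: hit
7: fault, frames [2, 5, 7]
5: hit
9: fault, evict 2, frames [5, 7, 9]
7: hit
9: hit
1: fault, evict 5, frames [7, 9, 1]
9: hit
7: hit
5: fault, evict 9, frames [7, 1, 5]
1: hit
5: hit
Page faults: 6.

6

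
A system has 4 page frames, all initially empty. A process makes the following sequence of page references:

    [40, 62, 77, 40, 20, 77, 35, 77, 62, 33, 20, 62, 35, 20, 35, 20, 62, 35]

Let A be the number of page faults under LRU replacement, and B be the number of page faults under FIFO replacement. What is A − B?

2

Under LRU: F F F . F . F . F F F . F . . . . . → 9 faults.
Under FIFO: F F F . F . F . . F . F . . . . . . → 7 faults.
A − B = 9 − 7 = 2.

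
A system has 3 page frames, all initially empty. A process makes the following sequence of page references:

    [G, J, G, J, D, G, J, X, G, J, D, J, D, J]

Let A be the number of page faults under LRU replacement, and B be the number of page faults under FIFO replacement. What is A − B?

-2

Under LRU: F F . . F . . F . . F . . . → 5 faults.
Under FIFO: F F . . F . . F F F F . . . → 7 faults.
A − B = 5 − 7 = -2.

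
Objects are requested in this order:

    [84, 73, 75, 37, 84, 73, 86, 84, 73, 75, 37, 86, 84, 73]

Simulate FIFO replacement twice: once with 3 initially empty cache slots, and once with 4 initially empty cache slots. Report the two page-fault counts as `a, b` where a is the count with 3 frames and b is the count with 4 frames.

11, 12

3 frames: F F F F F F F . . F F . F F → 11 faults.
4 frames: F F F F . . F F F F F F F F → 12 faults.
12 > 11: adding a frame increased faults — Belady's anomaly.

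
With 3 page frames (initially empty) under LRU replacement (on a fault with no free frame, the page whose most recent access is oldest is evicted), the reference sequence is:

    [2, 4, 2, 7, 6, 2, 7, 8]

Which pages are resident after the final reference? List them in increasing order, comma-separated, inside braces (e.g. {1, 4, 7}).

{2, 7, 8}

2: fault, frames {2}
4: fault, frames {2,4}
2: hit
7: fault, frames {4,2,7}
6: fault, evict 4, frames {2,7,6}
2: hit
7: hit
8: fault, evict 6, frames {2,7,8}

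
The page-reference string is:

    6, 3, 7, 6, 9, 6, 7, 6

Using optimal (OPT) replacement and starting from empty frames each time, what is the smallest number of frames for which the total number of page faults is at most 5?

2

f=1: 8 faults
f=2: 5 faults
f=3: 4 faults
f=4: 4 faults
Smallest f with faults ≤ 5 is 2.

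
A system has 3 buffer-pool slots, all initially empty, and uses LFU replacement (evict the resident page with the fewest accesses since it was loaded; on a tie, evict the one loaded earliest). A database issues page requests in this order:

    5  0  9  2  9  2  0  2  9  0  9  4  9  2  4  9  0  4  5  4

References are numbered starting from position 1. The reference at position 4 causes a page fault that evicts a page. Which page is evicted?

pos 1: 5 -> miss, frames {5}
pos 2: 0 -> miss, frames {5,0}
pos 3: 9 -> miss, frames {5,0,9}
pos 4: 2 -> miss, evict 5, frames {0,9,2}
At position 4, page 5 is evicted.

5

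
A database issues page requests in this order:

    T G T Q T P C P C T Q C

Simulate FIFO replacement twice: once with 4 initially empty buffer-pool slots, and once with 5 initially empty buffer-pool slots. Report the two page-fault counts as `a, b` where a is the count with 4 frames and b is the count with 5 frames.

6, 5

4 frames: F F . F . F F . . F . . → 6 faults.
5 frames: F F . F . F F . . . . . → 5 faults.
5 < 6: adding a frame reduced faults, as is typical.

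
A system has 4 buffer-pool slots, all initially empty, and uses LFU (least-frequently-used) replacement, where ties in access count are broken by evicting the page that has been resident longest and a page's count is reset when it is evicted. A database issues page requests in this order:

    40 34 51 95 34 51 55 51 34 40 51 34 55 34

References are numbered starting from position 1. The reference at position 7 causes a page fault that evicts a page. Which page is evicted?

40

pos 1: 40: miss, frames [40]
pos 2: 34: miss, frames [40, 34]
pos 3: 51: miss, frames [40, 34, 51]
pos 4: 95: miss, frames [40, 34, 51, 95]
pos 5: 34: hit
pos 6: 51: hit
pos 7: 55: miss, evict 40, frames [34, 51, 95, 55]
At position 7, page 40 is evicted.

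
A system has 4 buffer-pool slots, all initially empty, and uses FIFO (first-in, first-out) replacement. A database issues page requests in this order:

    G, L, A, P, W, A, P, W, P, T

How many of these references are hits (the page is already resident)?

G: fault, frames {G}
L: fault, frames {G,L}
A: fault, frames {G,L,A}
P: fault, frames {G,L,A,P}
W: fault, evict G, frames {L,A,P,W}
A: hit
P: hit
W: hit
P: hit
T: fault, evict L, frames {A,P,W,T}
Hits: 4.

4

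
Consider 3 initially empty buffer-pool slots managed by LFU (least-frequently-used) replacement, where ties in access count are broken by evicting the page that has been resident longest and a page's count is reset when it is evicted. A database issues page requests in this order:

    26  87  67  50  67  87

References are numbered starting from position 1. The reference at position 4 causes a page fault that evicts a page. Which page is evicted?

26

pos 1: 26: fault, frames {26}
pos 2: 87: fault, frames {26,87}
pos 3: 67: fault, frames {26,87,67}
pos 4: 50: fault, evict 26, frames {87,67,50}
At position 4, page 26 is evicted.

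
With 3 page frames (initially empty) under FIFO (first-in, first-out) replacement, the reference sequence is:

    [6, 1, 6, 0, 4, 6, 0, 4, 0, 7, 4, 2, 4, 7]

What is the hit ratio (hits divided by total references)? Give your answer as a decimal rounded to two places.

6: fault, frames (6)
1: fault, frames (6 1)
6: hit
0: fault, frames (6 1 0)
4: fault, evict 6, frames (1 0 4)
6: fault, evict 1, frames (0 4 6)
0: hit
4: hit
0: hit
7: fault, evict 0, frames (4 6 7)
4: hit
2: fault, evict 4, frames (6 7 2)
4: fault, evict 6, frames (7 2 4)
7: hit
Hits: 6 of 14 references → 6/14 = 0.4286.

0.43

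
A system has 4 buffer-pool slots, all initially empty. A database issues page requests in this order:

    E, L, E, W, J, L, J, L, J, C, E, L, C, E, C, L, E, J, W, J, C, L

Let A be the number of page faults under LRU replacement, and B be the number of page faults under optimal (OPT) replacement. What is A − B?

3

Under LRU: F F . F F . . . . F F . . . . . . . F . F F → 9 faults.
Under OPT: F F . F F . . . . F . . . . . . . . F . . . → 6 faults.
A − B = 9 − 6 = 3.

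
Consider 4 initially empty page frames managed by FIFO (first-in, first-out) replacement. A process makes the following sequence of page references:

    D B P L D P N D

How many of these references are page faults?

D: miss, frames {D}
B: miss, frames {D,B}
P: miss, frames {D,B,P}
L: miss, frames {D,B,P,L}
D: hit
P: hit
N: miss, evict D, frames {B,P,L,N}
D: miss, evict B, frames {P,L,N,D}
Page faults: 6.

6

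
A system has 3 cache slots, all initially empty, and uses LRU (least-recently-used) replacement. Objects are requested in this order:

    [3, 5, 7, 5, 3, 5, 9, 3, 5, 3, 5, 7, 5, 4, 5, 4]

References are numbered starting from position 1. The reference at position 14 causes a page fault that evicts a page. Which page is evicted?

pos 1: 3: fault, frames [3]
pos 2: 5: fault, frames [3, 5]
pos 3: 7: fault, frames [3, 5, 7]
pos 4: 5: hit
pos 5: 3: hit
pos 6: 5: hit
pos 7: 9: fault, evict 7, frames [3, 5, 9]
pos 8: 3: hit
pos 9: 5: hit
pos 10: 3: hit
pos 11: 5: hit
pos 12: 7: fault, evict 9, frames [3, 5, 7]
pos 13: 5: hit
pos 14: 4: fault, evict 3, frames [7, 5, 4]
At position 14, page 3 is evicted.

3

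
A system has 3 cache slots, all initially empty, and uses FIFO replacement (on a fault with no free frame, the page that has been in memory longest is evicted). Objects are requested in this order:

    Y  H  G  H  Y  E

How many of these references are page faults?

Y: miss, frames [Y]
H: miss, frames [Y, H]
G: miss, frames [Y, H, G]
H: hit
Y: hit
E: miss, evict Y, frames [H, G, E]
Page faults: 4.

4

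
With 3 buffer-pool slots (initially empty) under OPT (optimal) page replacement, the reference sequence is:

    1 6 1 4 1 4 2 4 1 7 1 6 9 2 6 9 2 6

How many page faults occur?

1 -> miss, frames (1)
6 -> miss, frames (1 6)
1 -> hit
4 -> miss, frames (1 6 4)
1 -> hit
4 -> hit
2 -> miss, evict 6, frames (1 4 2)
4 -> hit
1 -> hit
7 -> miss, evict 4, frames (1 2 7)
1 -> hit
6 -> miss, evict 7, frames (1 2 6)
9 -> miss, evict 1, frames (2 6 9)
2 -> hit
6 -> hit
9 -> hit
2 -> hit
6 -> hit
Page faults: 7.

7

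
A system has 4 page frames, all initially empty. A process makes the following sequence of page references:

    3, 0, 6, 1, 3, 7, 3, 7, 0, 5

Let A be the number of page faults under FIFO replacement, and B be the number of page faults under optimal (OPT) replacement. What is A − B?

Under FIFO: F F F F . F F . F F → 8 faults.
Under OPT: F F F F . F . . . F → 6 faults.
A − B = 8 − 6 = 2.

2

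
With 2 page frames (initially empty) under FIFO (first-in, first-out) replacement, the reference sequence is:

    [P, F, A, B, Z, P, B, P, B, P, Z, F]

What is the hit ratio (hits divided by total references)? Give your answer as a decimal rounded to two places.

P → miss, frames [P]
F → miss, frames [P, F]
A → miss, evict P, frames [F, A]
B → miss, evict F, frames [A, B]
Z → miss, evict A, frames [B, Z]
P → miss, evict B, frames [Z, P]
B → miss, evict Z, frames [P, B]
P → hit
B → hit
P → hit
Z → miss, evict P, frames [B, Z]
F → miss, evict B, frames [Z, F]
Hits: 3 of 12 references → 3/12 = 0.2500.

0.25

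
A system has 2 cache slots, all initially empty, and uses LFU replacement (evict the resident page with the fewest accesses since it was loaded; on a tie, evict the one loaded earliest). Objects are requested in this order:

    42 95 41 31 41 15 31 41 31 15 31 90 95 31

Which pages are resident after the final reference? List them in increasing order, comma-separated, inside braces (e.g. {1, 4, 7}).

{31, 41}

42 -> miss, frames {42}
95 -> miss, frames {42,95}
41 -> miss, evict 42, frames {95,41}
31 -> miss, evict 95, frames {41,31}
41 -> hit
15 -> miss, evict 31, frames {41,15}
31 -> miss, evict 15, frames {41,31}
41 -> hit
31 -> hit
15 -> miss, evict 31, frames {41,15}
31 -> miss, evict 15, frames {41,31}
90 -> miss, evict 31, frames {41,90}
95 -> miss, evict 90, frames {41,95}
31 -> miss, evict 95, frames {41,31}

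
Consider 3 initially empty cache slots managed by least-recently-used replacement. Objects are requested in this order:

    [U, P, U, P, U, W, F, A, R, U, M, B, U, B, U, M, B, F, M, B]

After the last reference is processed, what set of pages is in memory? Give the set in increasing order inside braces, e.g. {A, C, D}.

{B, F, M}

U: fault, frames {U}
P: fault, frames {U,P}
U: hit
P: hit
U: hit
W: fault, frames {P,U,W}
F: fault, evict P, frames {U,W,F}
A: fault, evict U, frames {W,F,A}
R: fault, evict W, frames {F,A,R}
U: fault, evict F, frames {A,R,U}
M: fault, evict A, frames {R,U,M}
B: fault, evict R, frames {U,M,B}
U: hit
B: hit
U: hit
M: hit
B: hit
F: fault, evict U, frames {M,B,F}
M: hit
B: hit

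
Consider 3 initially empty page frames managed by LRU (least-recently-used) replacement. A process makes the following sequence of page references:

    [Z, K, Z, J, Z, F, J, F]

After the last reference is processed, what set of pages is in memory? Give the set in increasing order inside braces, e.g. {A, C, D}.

Z -> miss, frames (Z)
K -> miss, frames (Z K)
Z -> hit
J -> miss, frames (K Z J)
Z -> hit
F -> miss, evict K, frames (J Z F)
J -> hit
F -> hit

{F, J, Z}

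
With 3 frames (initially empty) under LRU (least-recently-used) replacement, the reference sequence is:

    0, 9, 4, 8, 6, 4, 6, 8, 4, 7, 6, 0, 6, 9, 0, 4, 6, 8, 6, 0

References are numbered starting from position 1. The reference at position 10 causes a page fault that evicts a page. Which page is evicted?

pos 1: 0 → miss, frames (0)
pos 2: 9 → miss, frames (0 9)
pos 3: 4 → miss, frames (0 9 4)
pos 4: 8 → miss, evict 0, frames (9 4 8)
pos 5: 6 → miss, evict 9, frames (4 8 6)
pos 6: 4 → hit
pos 7: 6 → hit
pos 8: 8 → hit
pos 9: 4 → hit
pos 10: 7 → miss, evict 6, frames (8 4 7)
At position 10, page 6 is evicted.

6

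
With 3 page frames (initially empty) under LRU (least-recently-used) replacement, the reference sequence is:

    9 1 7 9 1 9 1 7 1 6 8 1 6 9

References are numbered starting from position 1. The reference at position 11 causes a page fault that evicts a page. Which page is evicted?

pos 1: 9: fault, frames {9}
pos 2: 1: fault, frames {9,1}
pos 3: 7: fault, frames {9,1,7}
pos 4: 9: hit
pos 5: 1: hit
pos 6: 9: hit
pos 7: 1: hit
pos 8: 7: hit
pos 9: 1: hit
pos 10: 6: fault, evict 9, frames {7,1,6}
pos 11: 8: fault, evict 7, frames {1,6,8}
At position 11, page 7 is evicted.

7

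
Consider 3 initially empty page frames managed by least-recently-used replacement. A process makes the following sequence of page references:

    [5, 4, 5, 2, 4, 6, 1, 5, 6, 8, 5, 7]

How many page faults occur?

8

5: fault, frames (5)
4: fault, frames (5 4)
5: hit
2: fault, frames (4 5 2)
4: hit
6: fault, evict 5, frames (2 4 6)
1: fault, evict 2, frames (4 6 1)
5: fault, evict 4, frames (6 1 5)
6: hit
8: fault, evict 1, frames (5 6 8)
5: hit
7: fault, evict 6, frames (8 5 7)
Page faults: 8.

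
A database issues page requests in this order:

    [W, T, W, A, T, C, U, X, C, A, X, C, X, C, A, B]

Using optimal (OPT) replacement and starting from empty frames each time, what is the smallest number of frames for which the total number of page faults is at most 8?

3

f=1: 16 faults
f=2: 10 faults
f=3: 7 faults
f=4: 7 faults
f=5: 7 faults
f=6: 7 faults
f=7: 7 faults
Smallest f with faults ≤ 8 is 3.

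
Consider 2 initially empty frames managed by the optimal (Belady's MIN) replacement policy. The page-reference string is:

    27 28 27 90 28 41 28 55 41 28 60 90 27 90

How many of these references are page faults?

9

27 -> fault, frames [27]
28 -> fault, frames [27, 28]
27 -> hit
90 -> fault, evict 27, frames [28, 90]
28 -> hit
41 -> fault, evict 90, frames [28, 41]
28 -> hit
55 -> fault, evict 28, frames [41, 55]
41 -> hit
28 -> fault, evict 55, frames [41, 28]
60 -> fault, evict 28, frames [41, 60]
90 -> fault, evict 60, frames [41, 90]
27 -> fault, evict 41, frames [90, 27]
90 -> hit
Page faults: 9.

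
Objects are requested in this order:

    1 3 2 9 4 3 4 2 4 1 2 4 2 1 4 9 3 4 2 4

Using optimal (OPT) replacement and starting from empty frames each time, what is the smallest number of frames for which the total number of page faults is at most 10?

f=1: 20 faults
f=2: 12 faults
f=3: 8 faults
f=4: 6 faults
f=5: 5 faults
Smallest f with faults ≤ 10 is 3.

3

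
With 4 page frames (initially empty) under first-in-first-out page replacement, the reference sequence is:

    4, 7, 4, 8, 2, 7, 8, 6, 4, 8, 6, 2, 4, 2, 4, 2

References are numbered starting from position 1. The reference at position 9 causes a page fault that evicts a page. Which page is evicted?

7

pos 1: 4: fault, frames {4}
pos 2: 7: fault, frames {4,7}
pos 3: 4: hit
pos 4: 8: fault, frames {4,7,8}
pos 5: 2: fault, frames {4,7,8,2}
pos 6: 7: hit
pos 7: 8: hit
pos 8: 6: fault, evict 4, frames {7,8,2,6}
pos 9: 4: fault, evict 7, frames {8,2,6,4}
At position 9, page 7 is evicted.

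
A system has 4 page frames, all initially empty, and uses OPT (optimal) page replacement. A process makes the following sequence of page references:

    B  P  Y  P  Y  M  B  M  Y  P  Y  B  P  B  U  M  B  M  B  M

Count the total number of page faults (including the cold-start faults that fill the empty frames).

5

B: fault, frames [B]
P: fault, frames [B, P]
Y: fault, frames [B, P, Y]
P: hit
Y: hit
M: fault, frames [B, P, Y, M]
B: hit
M: hit
Y: hit
P: hit
Y: hit
B: hit
P: hit
B: hit
U: fault, evict Y, frames [B, P, M, U]
M: hit
B: hit
M: hit
B: hit
M: hit
Page faults: 5.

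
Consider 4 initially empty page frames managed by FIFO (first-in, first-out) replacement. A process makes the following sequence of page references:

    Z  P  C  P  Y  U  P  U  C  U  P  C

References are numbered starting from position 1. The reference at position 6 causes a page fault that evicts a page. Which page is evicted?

pos 1: Z → fault, frames {Z}
pos 2: P → fault, frames {Z,P}
pos 3: C → fault, frames {Z,P,C}
pos 4: P → hit
pos 5: Y → fault, frames {Z,P,C,Y}
pos 6: U → fault, evict Z, frames {P,C,Y,U}
At position 6, page Z is evicted.

Z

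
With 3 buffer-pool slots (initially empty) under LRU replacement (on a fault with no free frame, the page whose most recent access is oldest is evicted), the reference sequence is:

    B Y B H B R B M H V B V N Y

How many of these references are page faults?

10

B: fault, frames (B)
Y: fault, frames (B Y)
B: hit
H: fault, frames (Y B H)
B: hit
R: fault, evict Y, frames (H B R)
B: hit
M: fault, evict H, frames (R B M)
H: fault, evict R, frames (B M H)
V: fault, evict B, frames (M H V)
B: fault, evict M, frames (H V B)
V: hit
N: fault, evict H, frames (B V N)
Y: fault, evict B, frames (V N Y)
Page faults: 10.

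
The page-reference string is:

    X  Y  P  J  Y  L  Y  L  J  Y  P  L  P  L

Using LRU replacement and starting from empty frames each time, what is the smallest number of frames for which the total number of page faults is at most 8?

3

f=1: 14 faults
f=2: 10 faults
f=3: 7 faults
f=4: 5 faults
f=5: 5 faults
Smallest f with faults ≤ 8 is 3.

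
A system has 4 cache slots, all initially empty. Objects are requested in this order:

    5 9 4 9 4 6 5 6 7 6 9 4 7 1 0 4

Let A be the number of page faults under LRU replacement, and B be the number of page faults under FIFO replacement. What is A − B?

1

Under LRU: F F F . . F . . F . F F . F F . → 9 faults.
Under FIFO: F F F . . F . . F . . . . F F F → 8 faults.
A − B = 9 − 8 = 1.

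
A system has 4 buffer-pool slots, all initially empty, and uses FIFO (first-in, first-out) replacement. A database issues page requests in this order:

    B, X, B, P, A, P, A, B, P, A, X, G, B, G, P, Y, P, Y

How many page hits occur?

B → fault, frames (B)
X → fault, frames (B X)
B → hit
P → fault, frames (B X P)
A → fault, frames (B X P A)
P → hit
A → hit
B → hit
P → hit
A → hit
X → hit
G → fault, evict B, frames (X P A G)
B → fault, evict X, frames (P A G B)
G → hit
P → hit
Y → fault, evict P, frames (A G B Y)
P → fault, evict A, frames (G B Y P)
Y → hit
Hits: 10.

10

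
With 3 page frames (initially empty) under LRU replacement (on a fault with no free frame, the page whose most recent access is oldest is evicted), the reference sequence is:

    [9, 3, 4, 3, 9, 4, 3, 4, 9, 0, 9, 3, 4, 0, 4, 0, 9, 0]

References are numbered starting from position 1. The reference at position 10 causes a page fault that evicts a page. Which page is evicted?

pos 1: 9 -> miss, frames [9]
pos 2: 3 -> miss, frames [9, 3]
pos 3: 4 -> miss, frames [9, 3, 4]
pos 4: 3 -> hit
pos 5: 9 -> hit
pos 6: 4 -> hit
pos 7: 3 -> hit
pos 8: 4 -> hit
pos 9: 9 -> hit
pos 10: 0 -> miss, evict 3, frames [4, 9, 0]
At position 10, page 3 is evicted.

3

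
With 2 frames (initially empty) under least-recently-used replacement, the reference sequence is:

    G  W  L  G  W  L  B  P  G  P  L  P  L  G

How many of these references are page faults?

G: miss, frames {G}
W: miss, frames {G,W}
L: miss, evict G, frames {W,L}
G: miss, evict W, frames {L,G}
W: miss, evict L, frames {G,W}
L: miss, evict G, frames {W,L}
B: miss, evict W, frames {L,B}
P: miss, evict L, frames {B,P}
G: miss, evict B, frames {P,G}
P: hit
L: miss, evict G, frames {P,L}
P: hit
L: hit
G: miss, evict P, frames {L,G}
Page faults: 11.

11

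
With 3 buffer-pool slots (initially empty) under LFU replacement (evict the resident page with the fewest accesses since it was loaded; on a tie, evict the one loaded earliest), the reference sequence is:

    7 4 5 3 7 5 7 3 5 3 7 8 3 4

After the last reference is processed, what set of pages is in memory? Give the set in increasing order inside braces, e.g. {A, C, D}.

7 -> miss, frames {7}
4 -> miss, frames {7,4}
5 -> miss, frames {7,4,5}
3 -> miss, evict 7, frames {4,5,3}
7 -> miss, evict 4, frames {5,3,7}
5 -> hit
7 -> hit
3 -> hit
5 -> hit
3 -> hit
7 -> hit
8 -> miss, evict 5, frames {3,7,8}
3 -> hit
4 -> miss, evict 8, frames {3,7,4}

{3, 4, 7}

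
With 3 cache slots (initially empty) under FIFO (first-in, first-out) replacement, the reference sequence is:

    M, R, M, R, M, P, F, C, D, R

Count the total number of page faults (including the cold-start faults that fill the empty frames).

7

M → fault, frames [M]
R → fault, frames [M, R]
M → hit
R → hit
M → hit
P → fault, frames [M, R, P]
F → fault, evict M, frames [R, P, F]
C → fault, evict R, frames [P, F, C]
D → fault, evict P, frames [F, C, D]
R → fault, evict F, frames [C, D, R]
Page faults: 7.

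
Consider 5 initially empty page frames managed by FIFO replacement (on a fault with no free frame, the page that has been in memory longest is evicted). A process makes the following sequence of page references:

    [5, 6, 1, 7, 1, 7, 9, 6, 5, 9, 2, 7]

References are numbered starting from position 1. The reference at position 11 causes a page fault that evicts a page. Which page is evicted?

pos 1: 5 -> miss, frames {5}
pos 2: 6 -> miss, frames {5,6}
pos 3: 1 -> miss, frames {5,6,1}
pos 4: 7 -> miss, frames {5,6,1,7}
pos 5: 1 -> hit
pos 6: 7 -> hit
pos 7: 9 -> miss, frames {5,6,1,7,9}
pos 8: 6 -> hit
pos 9: 5 -> hit
pos 10: 9 -> hit
pos 11: 2 -> miss, evict 5, frames {6,1,7,9,2}
At position 11, page 5 is evicted.

5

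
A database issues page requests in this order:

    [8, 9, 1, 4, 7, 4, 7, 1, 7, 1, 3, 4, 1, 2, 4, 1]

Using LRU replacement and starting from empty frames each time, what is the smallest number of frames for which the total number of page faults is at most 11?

3

f=1: 16 faults
f=2: 12 faults
f=3: 8 faults
f=4: 7 faults
f=5: 7 faults
f=6: 7 faults
f=7: 7 faults
Smallest f with faults ≤ 11 is 3.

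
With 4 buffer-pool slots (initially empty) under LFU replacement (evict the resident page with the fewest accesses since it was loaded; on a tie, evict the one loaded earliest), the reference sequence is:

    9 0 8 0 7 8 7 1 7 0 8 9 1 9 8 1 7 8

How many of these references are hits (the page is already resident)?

9 -> fault, frames {9}
0 -> fault, frames {9,0}
8 -> fault, frames {9,0,8}
0 -> hit
7 -> fault, frames {9,0,8,7}
8 -> hit
7 -> hit
1 -> fault, evict 9, frames {0,8,7,1}
7 -> hit
0 -> hit
8 -> hit
9 -> fault, evict 1, frames {0,8,7,9}
1 -> fault, evict 9, frames {0,8,7,1}
9 -> fault, evict 1, frames {0,8,7,9}
8 -> hit
1 -> fault, evict 9, frames {0,8,7,1}
7 -> hit
8 -> hit
Hits: 9.

9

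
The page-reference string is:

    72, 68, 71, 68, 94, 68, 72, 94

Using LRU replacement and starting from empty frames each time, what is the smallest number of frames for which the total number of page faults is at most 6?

f=1: 8 faults
f=2: 6 faults
f=3: 5 faults
f=4: 4 faults
Smallest f with faults ≤ 6 is 2.

2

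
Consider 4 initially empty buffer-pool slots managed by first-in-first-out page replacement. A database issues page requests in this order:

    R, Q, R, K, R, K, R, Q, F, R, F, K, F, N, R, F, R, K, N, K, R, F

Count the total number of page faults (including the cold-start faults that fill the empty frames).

6

R: fault, frames [R]
Q: fault, frames [R, Q]
R: hit
K: fault, frames [R, Q, K]
R: hit
K: hit
R: hit
Q: hit
F: fault, frames [R, Q, K, F]
R: hit
F: hit
K: hit
F: hit
N: fault, evict R, frames [Q, K, F, N]
R: fault, evict Q, frames [K, F, N, R]
F: hit
R: hit
K: hit
N: hit
K: hit
R: hit
F: hit
Page faults: 6.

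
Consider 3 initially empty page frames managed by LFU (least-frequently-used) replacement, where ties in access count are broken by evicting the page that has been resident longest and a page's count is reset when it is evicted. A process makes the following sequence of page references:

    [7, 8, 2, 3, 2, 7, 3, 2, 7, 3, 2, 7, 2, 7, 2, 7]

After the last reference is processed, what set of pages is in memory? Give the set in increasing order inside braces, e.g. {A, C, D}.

{2, 3, 7}

7 -> fault, frames {7}
8 -> fault, frames {7,8}
2 -> fault, frames {7,8,2}
3 -> fault, evict 7, frames {8,2,3}
2 -> hit
7 -> fault, evict 8, frames {2,3,7}
3 -> hit
2 -> hit
7 -> hit
3 -> hit
2 -> hit
7 -> hit
2 -> hit
7 -> hit
2 -> hit
7 -> hit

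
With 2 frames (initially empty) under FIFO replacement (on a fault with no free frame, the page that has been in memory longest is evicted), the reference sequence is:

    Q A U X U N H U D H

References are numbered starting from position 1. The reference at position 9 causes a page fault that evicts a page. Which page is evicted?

pos 1: Q -> fault, frames [Q]
pos 2: A -> fault, frames [Q, A]
pos 3: U -> fault, evict Q, frames [A, U]
pos 4: X -> fault, evict A, frames [U, X]
pos 5: U -> hit
pos 6: N -> fault, evict U, frames [X, N]
pos 7: H -> fault, evict X, frames [N, H]
pos 8: U -> fault, evict N, frames [H, U]
pos 9: D -> fault, evict H, frames [U, D]
At position 9, page H is evicted.

H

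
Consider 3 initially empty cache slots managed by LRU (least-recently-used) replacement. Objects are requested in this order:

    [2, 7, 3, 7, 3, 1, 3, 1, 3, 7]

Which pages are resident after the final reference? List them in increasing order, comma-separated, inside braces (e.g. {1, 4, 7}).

{1, 3, 7}

2: miss, frames {2}
7: miss, frames {2,7}
3: miss, frames {2,7,3}
7: hit
3: hit
1: miss, evict 2, frames {7,3,1}
3: hit
1: hit
3: hit
7: hit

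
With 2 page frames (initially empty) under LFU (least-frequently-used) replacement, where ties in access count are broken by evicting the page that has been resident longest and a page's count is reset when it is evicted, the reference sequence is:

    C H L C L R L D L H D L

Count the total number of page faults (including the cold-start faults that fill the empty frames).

8

C → fault, frames [C]
H → fault, frames [C, H]
L → fault, evict C, frames [H, L]
C → fault, evict H, frames [L, C]
L → hit
R → fault, evict C, frames [L, R]
L → hit
D → fault, evict R, frames [L, D]
L → hit
H → fault, evict D, frames [L, H]
D → fault, evict H, frames [L, D]
L → hit
Page faults: 8.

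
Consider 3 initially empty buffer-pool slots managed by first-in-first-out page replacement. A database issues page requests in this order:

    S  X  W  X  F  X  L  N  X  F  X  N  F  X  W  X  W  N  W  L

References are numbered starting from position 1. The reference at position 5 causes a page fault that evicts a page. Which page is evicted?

pos 1: S → fault, frames [S]
pos 2: X → fault, frames [S, X]
pos 3: W → fault, frames [S, X, W]
pos 4: X → hit
pos 5: F → fault, evict S, frames [X, W, F]
At position 5, page S is evicted.

S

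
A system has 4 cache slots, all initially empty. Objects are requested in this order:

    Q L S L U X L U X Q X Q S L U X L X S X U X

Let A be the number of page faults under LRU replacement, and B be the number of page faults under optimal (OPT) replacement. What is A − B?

Under LRU: F F F . F F . . . F . . F F F F . . . . . . → 10 faults.
Under OPT: F F F . F F . . . . . . F . . . . . . . . . → 6 faults.
A − B = 10 − 6 = 4.

4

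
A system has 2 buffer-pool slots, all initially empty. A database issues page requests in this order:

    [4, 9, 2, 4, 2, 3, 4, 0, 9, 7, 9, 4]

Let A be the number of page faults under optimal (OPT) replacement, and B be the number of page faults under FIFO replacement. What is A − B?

Under OPT: F F F . . F . F F F . F → 8 faults.
Under FIFO: F F F F . F . F F F . F → 9 faults.
A − B = 8 − 9 = -1.

-1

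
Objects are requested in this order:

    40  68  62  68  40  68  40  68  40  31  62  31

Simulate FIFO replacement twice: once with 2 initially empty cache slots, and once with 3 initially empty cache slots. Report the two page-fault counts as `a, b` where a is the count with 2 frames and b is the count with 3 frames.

2 frames: F F F . F F . . . F F . → 7 faults.
3 frames: F F F . . . . . . F . . → 4 faults.
4 < 7: adding a frame reduced faults, as is typical.

7, 4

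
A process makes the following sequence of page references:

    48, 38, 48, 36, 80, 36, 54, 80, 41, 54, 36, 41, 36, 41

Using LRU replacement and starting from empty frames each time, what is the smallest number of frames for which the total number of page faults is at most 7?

f=1: 14 faults
f=2: 10 faults
f=3: 7 faults
f=4: 6 faults
f=5: 6 faults
f=6: 6 faults
Smallest f with faults ≤ 7 is 3.

3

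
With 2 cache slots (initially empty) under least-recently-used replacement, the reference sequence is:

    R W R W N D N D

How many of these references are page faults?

R → fault, frames [R]
W → fault, frames [R, W]
R → hit
W → hit
N → fault, evict R, frames [W, N]
D → fault, evict W, frames [N, D]
N → hit
D → hit
Page faults: 4.

4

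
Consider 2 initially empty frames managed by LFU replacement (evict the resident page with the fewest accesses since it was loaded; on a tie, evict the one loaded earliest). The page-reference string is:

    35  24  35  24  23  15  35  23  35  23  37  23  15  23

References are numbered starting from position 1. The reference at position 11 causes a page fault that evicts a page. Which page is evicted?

23

pos 1: 35 → miss, frames (35)
pos 2: 24 → miss, frames (35 24)
pos 3: 35 → hit
pos 4: 24 → hit
pos 5: 23 → miss, evict 35, frames (24 23)
pos 6: 15 → miss, evict 23, frames (24 15)
pos 7: 35 → miss, evict 15, frames (24 35)
pos 8: 23 → miss, evict 35, frames (24 23)
pos 9: 35 → miss, evict 23, frames (24 35)
pos 10: 23 → miss, evict 35, frames (24 23)
pos 11: 37 → miss, evict 23, frames (24 37)
At position 11, page 23 is evicted.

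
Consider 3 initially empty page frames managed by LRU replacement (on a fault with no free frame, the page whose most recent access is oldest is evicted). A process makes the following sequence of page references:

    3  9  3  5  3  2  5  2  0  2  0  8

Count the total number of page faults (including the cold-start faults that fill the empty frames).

3 -> miss, frames [3]
9 -> miss, frames [3, 9]
3 -> hit
5 -> miss, frames [9, 3, 5]
3 -> hit
2 -> miss, evict 9, frames [5, 3, 2]
5 -> hit
2 -> hit
0 -> miss, evict 3, frames [5, 2, 0]
2 -> hit
0 -> hit
8 -> miss, evict 5, frames [2, 0, 8]
Page faults: 6.

6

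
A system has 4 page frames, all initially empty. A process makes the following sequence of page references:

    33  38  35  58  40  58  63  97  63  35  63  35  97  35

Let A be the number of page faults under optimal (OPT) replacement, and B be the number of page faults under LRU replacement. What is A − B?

Under OPT: F F F F F . F F . . . . . . → 7 faults.
Under LRU: F F F F F . F F . F . . . . → 8 faults.
A − B = 7 − 8 = -1.

-1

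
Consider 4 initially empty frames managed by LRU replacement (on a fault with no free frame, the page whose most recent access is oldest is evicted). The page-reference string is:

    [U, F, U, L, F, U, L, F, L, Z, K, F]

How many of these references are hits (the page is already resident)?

7

U -> miss, frames {U}
F -> miss, frames {U,F}
U -> hit
L -> miss, frames {F,U,L}
F -> hit
U -> hit
L -> hit
F -> hit
L -> hit
Z -> miss, frames {U,F,L,Z}
K -> miss, evict U, frames {F,L,Z,K}
F -> hit
Hits: 7.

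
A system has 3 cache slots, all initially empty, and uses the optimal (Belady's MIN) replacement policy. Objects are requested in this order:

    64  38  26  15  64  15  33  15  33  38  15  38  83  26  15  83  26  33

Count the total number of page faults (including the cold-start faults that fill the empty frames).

8

64 → fault, frames {64}
38 → fault, frames {64,38}
26 → fault, frames {64,38,26}
15 → fault, evict 26, frames {64,38,15}
64 → hit
15 → hit
33 → fault, evict 64, frames {38,15,33}
15 → hit
33 → hit
38 → hit
15 → hit
38 → hit
83 → fault, evict 38, frames {15,33,83}
26 → fault, evict 33, frames {15,83,26}
15 → hit
83 → hit
26 → hit
33 → fault, evict 26, frames {15,83,33}
Page faults: 8.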